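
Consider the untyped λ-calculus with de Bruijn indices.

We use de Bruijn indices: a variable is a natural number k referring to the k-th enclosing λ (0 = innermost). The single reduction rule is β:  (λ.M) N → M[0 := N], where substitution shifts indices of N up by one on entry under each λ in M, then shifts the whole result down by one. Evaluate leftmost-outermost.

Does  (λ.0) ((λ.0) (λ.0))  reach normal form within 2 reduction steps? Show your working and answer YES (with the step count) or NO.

  start: (λ.0) ((λ.0) (λ.0))
  →1  (λ.0) (λ.0)
  →2  λ.0

Answer: YES — reaches normal form λ.0 in 2 ≤ 2 steps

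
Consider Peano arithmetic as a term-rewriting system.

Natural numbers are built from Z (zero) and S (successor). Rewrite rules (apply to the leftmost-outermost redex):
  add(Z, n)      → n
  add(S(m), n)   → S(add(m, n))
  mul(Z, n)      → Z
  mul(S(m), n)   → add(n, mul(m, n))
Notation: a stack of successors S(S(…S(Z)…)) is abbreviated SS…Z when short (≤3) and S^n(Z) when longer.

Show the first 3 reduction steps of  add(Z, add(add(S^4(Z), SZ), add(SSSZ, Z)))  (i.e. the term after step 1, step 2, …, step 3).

  start: add(Z, add(add(S^4(Z), SZ), add(SSSZ, Z)))
  [1] add(add(S^4(Z), SZ), add(SSSZ, Z))
  [2] add(S(add(SSSZ, SZ)), add(SSSZ, Z))
  [3] S(add(add(SSSZ, SZ), add(SSSZ, Z)))

Answer: after 3 steps: S(add(add(SSSZ, SZ), add(SSSZ, Z)))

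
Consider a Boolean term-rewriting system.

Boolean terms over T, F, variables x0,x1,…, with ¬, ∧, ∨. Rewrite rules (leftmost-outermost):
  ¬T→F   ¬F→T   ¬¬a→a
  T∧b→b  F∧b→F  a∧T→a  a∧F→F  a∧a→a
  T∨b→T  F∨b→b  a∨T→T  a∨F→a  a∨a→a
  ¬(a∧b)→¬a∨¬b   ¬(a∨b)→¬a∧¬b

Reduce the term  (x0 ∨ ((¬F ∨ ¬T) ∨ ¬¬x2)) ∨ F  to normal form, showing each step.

  start: (x0 ∨ ((¬F ∨ ¬T) ∨ ¬¬x2)) ∨ F
  step 1: x0 ∨ ((¬F ∨ ¬T) ∨ ¬¬x2)
  step 2: x0 ∨ ((T ∨ ¬T) ∨ ¬¬x2)
  step 3: x0 ∨ (T ∨ ¬¬x2)
  step 4: x0 ∨ T
  step 5: T

Answer: normal form = T  (in 5 steps)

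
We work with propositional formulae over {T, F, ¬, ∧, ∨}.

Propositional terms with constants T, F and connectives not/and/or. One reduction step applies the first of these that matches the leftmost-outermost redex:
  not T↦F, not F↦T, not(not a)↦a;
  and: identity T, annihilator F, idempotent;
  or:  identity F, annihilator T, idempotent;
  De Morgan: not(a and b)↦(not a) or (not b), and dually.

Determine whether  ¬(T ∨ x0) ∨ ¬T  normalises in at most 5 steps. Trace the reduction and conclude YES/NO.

  start: ¬(T ∨ x0) ∨ ¬T
  →1  (¬T ∧ ¬x0) ∨ ¬T
  →2  (F ∧ ¬x0) ∨ ¬T
  →3  F ∨ ¬T
  →4  ¬T
  →5  F

Answer: YES — reaches normal form F in 5 ≤ 5 steps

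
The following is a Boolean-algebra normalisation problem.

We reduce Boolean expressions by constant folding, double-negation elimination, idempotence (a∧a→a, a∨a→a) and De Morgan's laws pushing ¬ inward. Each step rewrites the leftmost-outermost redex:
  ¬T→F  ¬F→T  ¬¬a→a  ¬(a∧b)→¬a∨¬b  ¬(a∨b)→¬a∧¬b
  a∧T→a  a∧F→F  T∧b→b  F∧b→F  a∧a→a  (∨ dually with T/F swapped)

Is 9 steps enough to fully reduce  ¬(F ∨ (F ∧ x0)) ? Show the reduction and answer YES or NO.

Answer: YES — reaches normal form T in 6 ≤ 9 steps

Derivation:
  start: ¬(F ∨ (F ∧ x0))
  →1  ¬F ∧ ¬(F ∧ x0)
  →2  T ∧ ¬(F ∧ x0)
  →3  ¬(F ∧ x0)
  →4  ¬F ∨ ¬x0
  →5  T ∨ ¬x0
  →6  T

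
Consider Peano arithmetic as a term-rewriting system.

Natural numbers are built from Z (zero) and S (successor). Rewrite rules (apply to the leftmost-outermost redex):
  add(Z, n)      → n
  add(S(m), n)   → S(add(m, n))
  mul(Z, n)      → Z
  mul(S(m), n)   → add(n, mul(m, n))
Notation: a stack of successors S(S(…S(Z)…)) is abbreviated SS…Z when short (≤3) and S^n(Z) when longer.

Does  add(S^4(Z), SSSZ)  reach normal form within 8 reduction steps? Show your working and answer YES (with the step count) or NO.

Answer: YES — reaches normal form S^7(Z) in 5 ≤ 8 steps

Derivation:
  start: add(S^4(Z), SSSZ)
  step 1: S(add(SSSZ, SSSZ))
  step 2: S(S(add(SSZ, SSSZ)))
  step 3: S(S(S(add(SZ, SSSZ))))
  step 4: S(S(S(S(add(Z, SSSZ)))))
  step 5: S^7(Z)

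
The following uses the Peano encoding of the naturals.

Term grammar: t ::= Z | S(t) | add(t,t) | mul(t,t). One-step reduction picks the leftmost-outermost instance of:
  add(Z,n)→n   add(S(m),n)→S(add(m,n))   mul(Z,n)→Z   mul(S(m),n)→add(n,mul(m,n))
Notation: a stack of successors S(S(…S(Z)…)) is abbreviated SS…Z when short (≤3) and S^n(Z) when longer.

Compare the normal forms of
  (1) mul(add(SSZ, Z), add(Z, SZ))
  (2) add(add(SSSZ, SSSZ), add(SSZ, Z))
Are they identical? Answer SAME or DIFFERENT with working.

Term A:
  start: mul(add(SSZ, Z), add(Z, SZ))
  step 1: mul(S(add(SZ, Z)), add(Z, SZ))
  step 2: add(add(Z, SZ), mul(add(SZ, Z), add(Z, SZ)))
  step 3: add(SZ, mul(add(SZ, Z), add(Z, SZ)))
  step 4: S(add(Z, mul(add(SZ, Z), add(Z, SZ))))
  step 5: S(mul(add(SZ, Z), add(Z, SZ)))
  step 6: S(mul(S(add(Z, Z)), add(Z, SZ)))
  step 7: S(add(add(Z, SZ), mul(add(Z, Z), add(Z, SZ))))
  step 8: S(add(SZ, mul(add(Z, Z), add(Z, SZ))))
  step 9: S(S(add(Z, mul(add(Z, Z), add(Z, SZ)))))
  step 10: S(S(mul(add(Z, Z), add(Z, SZ))))
  step 11: S(S(mul(Z, add(Z, SZ))))
  step 12: SSZ

Term B:
  start: add(add(SSSZ, SSSZ), add(SSZ, Z))
  step 1: add(S(add(SSZ, SSSZ)), add(SSZ, Z))
  step 2: S(add(add(SSZ, SSSZ), add(SSZ, Z)))
  step 3: S(add(S(add(SZ, SSSZ)), add(SSZ, Z)))
  step 4: S(S(add(add(SZ, SSSZ), add(SSZ, Z))))
  step 5: S(S(add(S(add(Z, SSSZ)), add(SSZ, Z))))
  step 6: S(S(S(add(add(Z, SSSZ), add(SSZ, Z)))))
  step 7: S(S(S(add(SSSZ, add(SSZ, Z)))))
  step 8: S(S(S(S(add(SSZ, add(SSZ, Z))))))
  step 9: S(S(S(S(S(add(SZ, add(SSZ, Z)))))))
  step 10: S(S(S(S(S(S(add(Z, add(SSZ, Z))))))))
  step 11: S(S(S(S(S(S(add(SSZ, Z)))))))
  step 12: S(S(S(S(S(S(S(add(SZ, Z))))))))
  step 13: S(S(S(S(S(S(S(S(add(Z, Z)))))))))
  step 14: S^8(Z)

Answer: DIFFERENT — A ⇓ SSZ, B ⇓ S^8(Z)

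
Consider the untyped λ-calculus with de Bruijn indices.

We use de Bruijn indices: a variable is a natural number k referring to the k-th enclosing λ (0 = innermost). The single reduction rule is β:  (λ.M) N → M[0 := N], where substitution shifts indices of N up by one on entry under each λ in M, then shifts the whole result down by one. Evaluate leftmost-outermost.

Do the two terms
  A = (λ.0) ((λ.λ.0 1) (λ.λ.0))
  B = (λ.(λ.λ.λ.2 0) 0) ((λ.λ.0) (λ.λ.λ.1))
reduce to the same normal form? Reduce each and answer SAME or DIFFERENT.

Answer: DIFFERENT — A ⇓ λ.0 (λ.λ.0), B ⇓ λ.λ.0

Reduction:
Term A:
  start: (λ.0) ((λ.λ.0 1) (λ.λ.0))
  step 1: (λ.λ.0 1) (λ.λ.0)
  step 2: λ.0 (λ.λ.0)

Term B:
  start: (λ.(λ.λ.λ.2 0) 0) ((λ.λ.0) (λ.λ.λ.1))
  step 1: (λ.λ.λ.2 0) ((λ.λ.0) (λ.λ.λ.1))
  step 2: λ.λ.(λ.λ.0) (λ.λ.λ.1) 0
  step 3: λ.λ.(λ.0) 0
  step 4: λ.λ.0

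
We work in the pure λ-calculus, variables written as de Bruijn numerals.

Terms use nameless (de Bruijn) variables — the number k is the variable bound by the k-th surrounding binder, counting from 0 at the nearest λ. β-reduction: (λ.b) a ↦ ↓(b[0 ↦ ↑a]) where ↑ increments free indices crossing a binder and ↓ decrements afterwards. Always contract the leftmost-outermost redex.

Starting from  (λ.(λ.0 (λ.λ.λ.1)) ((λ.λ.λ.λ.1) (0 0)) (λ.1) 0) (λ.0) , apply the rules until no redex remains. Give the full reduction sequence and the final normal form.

Answer: normal form = λ.λ.0  (in 6 steps)

Derivation:
  start: (λ.(λ.0 (λ.λ.λ.1)) ((λ.λ.λ.λ.1) (0 0)) (λ.1) 0) (λ.0)
  step 1: (λ.0 (λ.λ.λ.1)) ((λ.λ.λ.λ.1) ((λ.0) (λ.0))) (λ.λ.0) (λ.0)
  step 2: (λ.λ.λ.λ.1) ((λ.0) (λ.0)) (λ.λ.λ.1) (λ.λ.0) (λ.0)
  step 3: (λ.λ.λ.1) (λ.λ.λ.1) (λ.λ.0) (λ.0)
  step 4: (λ.λ.1) (λ.λ.0) (λ.0)
  step 5: (λ.λ.λ.0) (λ.0)
  step 6: λ.λ.0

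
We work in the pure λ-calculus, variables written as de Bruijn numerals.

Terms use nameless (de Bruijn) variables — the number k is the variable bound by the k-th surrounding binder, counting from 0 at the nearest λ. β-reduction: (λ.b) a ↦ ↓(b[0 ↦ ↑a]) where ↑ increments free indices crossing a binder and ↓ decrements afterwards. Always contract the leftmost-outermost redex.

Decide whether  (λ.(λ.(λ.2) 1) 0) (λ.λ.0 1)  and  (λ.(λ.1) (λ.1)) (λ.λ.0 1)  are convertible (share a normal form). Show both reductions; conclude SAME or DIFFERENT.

Answer: SAME — A ⇓ λ.λ.0 1, B ⇓ λ.λ.0 1

Reduction:
Term A:
  start: (λ.(λ.(λ.2) 1) 0) (λ.λ.0 1)
  →1  (λ.(λ.λ.λ.0 1) (λ.λ.0 1)) (λ.λ.0 1)
  →2  (λ.λ.λ.0 1) (λ.λ.0 1)
  →3  λ.λ.0 1

Term B:
  start: (λ.(λ.1) (λ.1)) (λ.λ.0 1)
  →1  (λ.λ.λ.0 1) (λ.λ.λ.0 1)
  →2  λ.λ.0 1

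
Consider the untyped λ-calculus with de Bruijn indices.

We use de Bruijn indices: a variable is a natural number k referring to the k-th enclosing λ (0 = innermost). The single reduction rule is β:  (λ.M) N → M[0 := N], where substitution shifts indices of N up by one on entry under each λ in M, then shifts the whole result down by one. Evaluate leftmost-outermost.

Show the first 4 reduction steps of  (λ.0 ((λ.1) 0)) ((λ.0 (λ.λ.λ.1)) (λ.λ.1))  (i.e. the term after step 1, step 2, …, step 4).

Answer: after 4 steps: λ.λ.λ.1

Reduction:
  start: (λ.0 ((λ.1) 0)) ((λ.0 (λ.λ.λ.1)) (λ.λ.1))
  step 1: (λ.0 (λ.λ.λ.1)) (λ.λ.1) ((λ.(λ.0 (λ.λ.λ.1)) (λ.λ.1)) ((λ.0 (λ.λ.λ.1)) (λ.λ.1)))
  step 2: (λ.λ.1) (λ.λ.λ.1) ((λ.(λ.0 (λ.λ.λ.1)) (λ.λ.1)) ((λ.0 (λ.λ.λ.1)) (λ.λ.1)))
  step 3: (λ.λ.λ.λ.1) ((λ.(λ.0 (λ.λ.λ.1)) (λ.λ.1)) ((λ.0 (λ.λ.λ.1)) (λ.λ.1)))
  step 4: λ.λ.λ.1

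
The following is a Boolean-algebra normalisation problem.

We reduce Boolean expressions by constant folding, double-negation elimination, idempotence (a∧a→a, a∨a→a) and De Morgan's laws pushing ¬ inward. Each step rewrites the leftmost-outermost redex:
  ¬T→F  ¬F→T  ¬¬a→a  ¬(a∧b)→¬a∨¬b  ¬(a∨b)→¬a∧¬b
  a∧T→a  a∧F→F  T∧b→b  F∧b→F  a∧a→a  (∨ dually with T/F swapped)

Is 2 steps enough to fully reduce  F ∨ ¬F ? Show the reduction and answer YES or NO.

Answer: YES — reaches normal form T in 2 ≤ 2 steps

Derivation:
  start: F ∨ ¬F
  step 1: ¬F
  step 2: T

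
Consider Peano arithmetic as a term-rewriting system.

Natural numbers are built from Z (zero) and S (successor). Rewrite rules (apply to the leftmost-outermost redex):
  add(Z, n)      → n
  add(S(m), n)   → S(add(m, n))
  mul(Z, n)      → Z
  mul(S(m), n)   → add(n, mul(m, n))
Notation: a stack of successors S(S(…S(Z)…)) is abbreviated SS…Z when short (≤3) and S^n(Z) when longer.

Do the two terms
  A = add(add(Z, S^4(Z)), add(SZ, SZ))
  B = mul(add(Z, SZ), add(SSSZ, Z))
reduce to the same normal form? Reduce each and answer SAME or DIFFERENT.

Answer: DIFFERENT — A ⇓ S^6(Z), B ⇓ SSSZ

Reduction:
Term A:
  start: add(add(Z, S^4(Z)), add(SZ, SZ))
  →1  add(S^4(Z), add(SZ, SZ))
  →2  S(add(SSSZ, add(SZ, SZ)))
  →3  S(S(add(SSZ, add(SZ, SZ))))
  →4  S(S(S(add(SZ, add(SZ, SZ)))))
  →5  S(S(S(S(add(Z, add(SZ, SZ))))))
  →6  S(S(S(S(add(SZ, SZ)))))
  →7  S(S(S(S(S(add(Z, SZ))))))
  →8  S^6(Z)

Term B:
  start: mul(add(Z, SZ), add(SSSZ, Z))
  →1  mul(SZ, add(SSSZ, Z))
  →2  add(add(SSSZ, Z), mul(Z, add(SSSZ, Z)))
  →3  add(S(add(SSZ, Z)), mul(Z, add(SSSZ, Z)))
  →4  S(add(add(SSZ, Z), mul(Z, add(SSSZ, Z))))
  →5  S(add(S(add(SZ, Z)), mul(Z, add(SSSZ, Z))))
  →6  S(S(add(add(SZ, Z), mul(Z, add(SSSZ, Z)))))
  →7  S(S(add(S(add(Z, Z)), mul(Z, add(SSSZ, Z)))))
  →8  S(S(S(add(add(Z, Z), mul(Z, add(SSSZ, Z))))))
  →9  S(S(S(add(Z, mul(Z, add(SSSZ, Z))))))
  →10  S(S(S(mul(Z, add(SSSZ, Z)))))
  →11  SSSZ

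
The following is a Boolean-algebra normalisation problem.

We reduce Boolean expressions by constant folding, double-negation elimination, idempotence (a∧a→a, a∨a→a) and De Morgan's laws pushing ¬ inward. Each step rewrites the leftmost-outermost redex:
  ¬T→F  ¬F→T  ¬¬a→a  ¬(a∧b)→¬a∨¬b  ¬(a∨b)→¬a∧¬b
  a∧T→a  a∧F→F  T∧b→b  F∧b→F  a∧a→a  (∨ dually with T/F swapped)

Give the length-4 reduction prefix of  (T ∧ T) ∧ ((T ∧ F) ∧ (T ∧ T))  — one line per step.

Answer: after 4 steps: F

Derivation:
  start: (T ∧ T) ∧ ((T ∧ F) ∧ (T ∧ T))
  →1  T ∧ ((T ∧ F) ∧ (T ∧ T))
  →2  (T ∧ F) ∧ (T ∧ T)
  →3  F ∧ (T ∧ T)
  →4  F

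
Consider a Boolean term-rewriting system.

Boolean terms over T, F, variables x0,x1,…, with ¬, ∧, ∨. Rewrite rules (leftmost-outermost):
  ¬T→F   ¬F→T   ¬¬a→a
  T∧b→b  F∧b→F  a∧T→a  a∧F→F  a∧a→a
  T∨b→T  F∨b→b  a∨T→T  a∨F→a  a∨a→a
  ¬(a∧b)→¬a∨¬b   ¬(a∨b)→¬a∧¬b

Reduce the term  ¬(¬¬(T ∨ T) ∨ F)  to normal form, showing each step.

Answer: normal form = F  (in 6 steps)

Derivation:
  start: ¬(¬¬(T ∨ T) ∨ F)
  [1] ¬¬¬(T ∨ T) ∧ ¬F
  [2] ¬(T ∨ T) ∧ ¬F
  [3] (¬T ∧ ¬T) ∧ ¬F
  [4] ¬T ∧ ¬F
  [5] F ∧ ¬F
  [6] F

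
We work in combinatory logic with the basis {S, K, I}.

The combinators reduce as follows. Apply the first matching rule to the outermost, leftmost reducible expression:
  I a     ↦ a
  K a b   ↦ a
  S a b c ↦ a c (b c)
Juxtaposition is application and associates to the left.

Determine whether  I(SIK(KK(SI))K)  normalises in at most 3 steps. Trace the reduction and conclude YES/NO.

  start: I(SIK(KK(SI))K)
  →1  SIK(KK(SI))K
  →2  I(KK(SI))(K(KK(SI)))K
  →3  KK(SI)(K(KK(SI)))K

Answer: NO — after 3 steps the term is KK(SI)(K(KK(SI)))K, not yet normal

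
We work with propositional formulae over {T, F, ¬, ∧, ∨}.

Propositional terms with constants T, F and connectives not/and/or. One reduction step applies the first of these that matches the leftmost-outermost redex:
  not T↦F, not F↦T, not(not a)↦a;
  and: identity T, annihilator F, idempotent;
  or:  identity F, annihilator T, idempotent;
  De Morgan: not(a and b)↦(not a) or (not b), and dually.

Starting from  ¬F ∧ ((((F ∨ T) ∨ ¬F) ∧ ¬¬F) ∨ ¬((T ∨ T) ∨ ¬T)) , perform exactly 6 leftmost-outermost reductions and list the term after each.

  start: ¬F ∧ ((((F ∨ T) ∨ ¬F) ∧ ¬¬F) ∨ ¬((T ∨ T) ∨ ¬T))
  step 1: T ∧ ((((F ∨ T) ∨ ¬F) ∧ ¬¬F) ∨ ¬((T ∨ T) ∨ ¬T))
  step 2: (((F ∨ T) ∨ ¬F) ∧ ¬¬F) ∨ ¬((T ∨ T) ∨ ¬T)
  step 3: ((T ∨ ¬F) ∧ ¬¬F) ∨ ¬((T ∨ T) ∨ ¬T)
  step 4: (T ∧ ¬¬F) ∨ ¬((T ∨ T) ∨ ¬T)
  step 5: ¬¬F ∨ ¬((T ∨ T) ∨ ¬T)
  step 6: F ∨ ¬((T ∨ T) ∨ ¬T)

Answer: after 6 steps: F ∨ ¬((T ∨ T) ∨ ¬T)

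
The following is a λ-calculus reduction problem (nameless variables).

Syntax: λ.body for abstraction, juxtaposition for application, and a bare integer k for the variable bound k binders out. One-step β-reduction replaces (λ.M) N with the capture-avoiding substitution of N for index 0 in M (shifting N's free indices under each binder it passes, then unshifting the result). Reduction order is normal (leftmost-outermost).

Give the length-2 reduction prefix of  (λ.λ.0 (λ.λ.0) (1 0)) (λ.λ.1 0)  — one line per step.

  start: (λ.λ.0 (λ.λ.0) (1 0)) (λ.λ.1 0)
  [1] λ.0 (λ.λ.0) ((λ.λ.1 0) 0)
  [2] λ.0 (λ.λ.0) (λ.1 0)

Answer: after 2 steps: λ.0 (λ.λ.0) (λ.1 0)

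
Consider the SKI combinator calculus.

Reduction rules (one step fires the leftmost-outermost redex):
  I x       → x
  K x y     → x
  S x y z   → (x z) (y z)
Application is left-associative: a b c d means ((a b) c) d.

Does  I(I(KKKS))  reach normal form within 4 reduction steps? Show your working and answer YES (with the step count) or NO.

Answer: YES — reaches normal form KS in 3 ≤ 4 steps

Derivation:
  start: I(I(KKKS))
  step 1: I(KKKS)
  step 2: KKKS
  step 3: KS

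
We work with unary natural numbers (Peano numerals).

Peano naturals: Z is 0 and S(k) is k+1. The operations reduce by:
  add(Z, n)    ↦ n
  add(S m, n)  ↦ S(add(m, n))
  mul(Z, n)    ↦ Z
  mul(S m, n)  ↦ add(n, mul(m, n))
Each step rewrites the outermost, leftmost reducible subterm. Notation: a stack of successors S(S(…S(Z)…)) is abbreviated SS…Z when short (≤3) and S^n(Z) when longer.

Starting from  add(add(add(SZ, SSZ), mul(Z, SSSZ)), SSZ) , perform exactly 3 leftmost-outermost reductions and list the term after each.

Answer: after 3 steps: S(add(add(add(Z, SSZ), mul(Z, SSSZ)), SSZ))

Derivation:
  start: add(add(add(SZ, SSZ), mul(Z, SSSZ)), SSZ)
  →1  add(add(S(add(Z, SSZ)), mul(Z, SSSZ)), SSZ)
  →2  add(S(add(add(Z, SSZ), mul(Z, SSSZ))), SSZ)
  →3  S(add(add(add(Z, SSZ), mul(Z, SSSZ)), SSZ))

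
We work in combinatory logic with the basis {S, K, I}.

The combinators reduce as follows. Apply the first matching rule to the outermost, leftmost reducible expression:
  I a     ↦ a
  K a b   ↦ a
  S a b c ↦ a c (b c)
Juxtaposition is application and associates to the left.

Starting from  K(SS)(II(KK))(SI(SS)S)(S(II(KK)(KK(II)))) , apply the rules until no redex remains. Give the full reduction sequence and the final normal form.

Answer: normal form = S(SK)(S(SSS)(SK))  (in 10 steps)

Reduction:
  start: K(SS)(II(KK))(SI(SS)S)(S(II(KK)(KK(II))))
  →1  SS(SI(SS)S)(S(II(KK)(KK(II))))
  →2  S(S(II(KK)(KK(II))))(SI(SS)S(S(II(KK)(KK(II)))))
  →3  S(S(I(KK)(KK(II))))(SI(SS)S(S(II(KK)(KK(II)))))
  →4  S(S(KK(KK(II))))(SI(SS)S(S(II(KK)(KK(II)))))
  →5  S(SK)(SI(SS)S(S(II(KK)(KK(II)))))
  →6  S(SK)(IS(SSS)(S(II(KK)(KK(II)))))
  →7  S(SK)(S(SSS)(S(II(KK)(KK(II)))))
  →8  S(SK)(S(SSS)(S(I(KK)(KK(II)))))
  →9  S(SK)(S(SSS)(S(KK(KK(II)))))
  →10  S(SK)(S(SSS)(SK))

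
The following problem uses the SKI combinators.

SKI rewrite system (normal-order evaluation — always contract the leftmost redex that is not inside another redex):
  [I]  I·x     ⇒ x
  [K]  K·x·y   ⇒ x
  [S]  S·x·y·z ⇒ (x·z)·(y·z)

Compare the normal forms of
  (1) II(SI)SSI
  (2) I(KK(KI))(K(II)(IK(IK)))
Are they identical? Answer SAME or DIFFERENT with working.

Term A:
  start: II(SI)SSI
  [1] I(SI)SSI
  [2] SISSI
  [3] IS(SS)I
  [4] S(SS)I

Term B:
  start: I(KK(KI))(K(II)(IK(IK)))
  [1] KK(KI)(K(II)(IK(IK)))
  [2] K(K(II)(IK(IK)))
  [3] K(II)
  [4] KI

Answer: DIFFERENT — A ⇓ S(SS)I, B ⇓ KI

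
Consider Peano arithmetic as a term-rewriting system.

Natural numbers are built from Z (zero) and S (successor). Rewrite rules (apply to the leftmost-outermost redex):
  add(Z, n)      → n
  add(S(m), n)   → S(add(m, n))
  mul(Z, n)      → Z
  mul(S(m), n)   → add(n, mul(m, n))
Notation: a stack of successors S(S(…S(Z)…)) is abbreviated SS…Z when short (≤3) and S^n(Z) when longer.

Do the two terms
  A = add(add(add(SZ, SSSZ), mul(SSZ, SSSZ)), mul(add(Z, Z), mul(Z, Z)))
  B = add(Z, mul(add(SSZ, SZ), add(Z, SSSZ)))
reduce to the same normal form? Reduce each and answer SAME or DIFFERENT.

Term A:
  start: add(add(add(SZ, SSSZ), mul(SSZ, SSSZ)), mul(add(Z, Z), mul(Z, Z)))
  [1] add(add(S(add(Z, SSSZ)), mul(SSZ, SSSZ)), mul(add(Z, Z), mul(Z, Z)))
  [2] add(S(add(add(Z, SSSZ), mul(SSZ, SSSZ))), mul(add(Z, Z), mul(Z, Z)))
  [3] S(add(add(add(Z, SSSZ), mul(SSZ, SSSZ)), mul(add(Z, Z), mul(Z, Z))))
  [4] S(add(add(SSSZ, mul(SSZ, SSSZ)), mul(add(Z, Z), mul(Z, Z))))
  [5] S(add(S(add(SSZ, mul(SSZ, SSSZ))), mul(add(Z, Z), mul(Z, Z))))
  [6] S(S(add(add(SSZ, mul(SSZ, SSSZ)), mul(add(Z, Z), mul(Z, Z)))))
  [7] S(S(add(S(add(SZ, mul(SSZ, SSSZ))), mul(add(Z, Z), mul(Z, Z)))))
  [8] S(S(S(add(add(SZ, mul(SSZ, SSSZ)), mul(add(Z, Z), mul(Z, Z))))))
  [9] S(S(S(add(S(add(Z, mul(SSZ, SSSZ))), mul(add(Z, Z), mul(Z, Z))))))
  [10] S(S(S(S(add(add(Z, mul(SSZ, SSSZ)), mul(add(Z, Z), mul(Z, Z)))))))
  [11] S(S(S(S(add(mul(SSZ, SSSZ), mul(add(Z, Z), mul(Z, Z)))))))
  [12] S(S(S(S(add(add(SSSZ, mul(SZ, SSSZ)), mul(add(Z, Z), mul(Z, Z)))))))
  [13] S(S(S(S(add(S(add(SSZ, mul(SZ, SSSZ))), mul(add(Z, Z), mul(Z, Z)))))))
  [14] S(S(S(S(S(add(add(SSZ, mul(SZ, SSSZ)), mul(add(Z, Z), mul(Z, Z))))))))
  [15] S(S(S(S(S(add(S(add(SZ, mul(SZ, SSSZ))), mul(add(Z, Z), mul(Z, Z))))))))
  [16] S(S(S(S(S(S(add(add(SZ, mul(SZ, SSSZ)), mul(add(Z, Z), mul(Z, Z)))))))))
  [17] S(S(S(S(S(S(add(S(add(Z, mul(SZ, SSSZ))), mul(add(Z, Z), mul(Z, Z)))))))))
  [18] S(S(S(S(S(S(S(add(add(Z, mul(SZ, SSSZ)), mul(add(Z, Z), mul(Z, Z))))))))))
  [19] S(S(S(S(S(S(S(add(mul(SZ, SSSZ), mul(add(Z, Z), mul(Z, Z))))))))))
  [20] S(S(S(S(S(S(S(add(add(SSSZ, mul(Z, SSSZ)), mul(add(Z, Z), mul(Z, Z))))))))))
  [21] S(S(S(S(S(S(S(add(S(add(SSZ, mul(Z, SSSZ))), mul(add(Z, Z), mul(Z, Z))))))))))
  [22] S(S(S(S(S(S(S(S(add(add(SSZ, mul(Z, SSSZ)), mul(add(Z, Z), mul(Z, Z)))))))))))
  [23] S(S(S(S(S(S(S(S(add(S(add(SZ, mul(Z, SSSZ))), mul(add(Z, Z), mul(Z, Z)))))))))))
  [24] S(S(S(S(S(S(S(S(S(add(add(SZ, mul(Z, SSSZ)), mul(add(Z, Z), mul(Z, Z))))))))))))
  [25] S(S(S(S(S(S(S(S(S(add(S(add(Z, mul(Z, SSSZ))), mul(add(Z, Z), mul(Z, Z))))))))))))
  [26] S(S(S(S(S(S(S(S(S(S(add(add(Z, mul(Z, SSSZ)), mul(add(Z, Z), mul(Z, Z)))))))))))))
  [27] S(S(S(S(S(S(S(S(S(S(add(mul(Z, SSSZ), mul(add(Z, Z), mul(Z, Z)))))))))))))
  [28] S(S(S(S(S(S(S(S(S(S(add(Z, mul(add(Z, Z), mul(Z, Z)))))))))))))
  [29] S(S(S(S(S(S(S(S(S(S(mul(add(Z, Z), mul(Z, Z))))))))))))
  [30] S(S(S(S(S(S(S(S(S(S(mul(Z, mul(Z, Z))))))))))))
  [31] S^10(Z)

Term B:
  start: add(Z, mul(add(SSZ, SZ), add(Z, SSSZ)))
  [1] mul(add(SSZ, SZ), add(Z, SSSZ))
  [2] mul(S(add(SZ, SZ)), add(Z, SSSZ))
  [3] add(add(Z, SSSZ), mul(add(SZ, SZ), add(Z, SSSZ)))
  [4] add(SSSZ, mul(add(SZ, SZ), add(Z, SSSZ)))
  [5] S(add(SSZ, mul(add(SZ, SZ), add(Z, SSSZ))))
  [6] S(S(add(SZ, mul(add(SZ, SZ), add(Z, SSSZ)))))
  [7] S(S(S(add(Z, mul(add(SZ, SZ), add(Z, SSSZ))))))
  [8] S(S(S(mul(add(SZ, SZ), add(Z, SSSZ)))))
  [9] S(S(S(mul(S(add(Z, SZ)), add(Z, SSSZ)))))
  [10] S(S(S(add(add(Z, SSSZ), mul(add(Z, SZ), add(Z, SSSZ))))))
  [11] S(S(S(add(SSSZ, mul(add(Z, SZ), add(Z, SSSZ))))))
  [12] S(S(S(S(add(SSZ, mul(add(Z, SZ), add(Z, SSSZ)))))))
  [13] S(S(S(S(S(add(SZ, mul(add(Z, SZ), add(Z, SSSZ))))))))
  [14] S(S(S(S(S(S(add(Z, mul(add(Z, SZ), add(Z, SSSZ)))))))))
  [15] S(S(S(S(S(S(mul(add(Z, SZ), add(Z, SSSZ))))))))
  [16] S(S(S(S(S(S(mul(SZ, add(Z, SSSZ))))))))
  [17] S(S(S(S(S(S(add(add(Z, SSSZ), mul(Z, add(Z, SSSZ)))))))))
  [18] S(S(S(S(S(S(add(SSSZ, mul(Z, add(Z, SSSZ)))))))))
  [19] S(S(S(S(S(S(S(add(SSZ, mul(Z, add(Z, SSSZ))))))))))
  [20] S(S(S(S(S(S(S(S(add(SZ, mul(Z, add(Z, SSSZ)))))))))))
  [21] S(S(S(S(S(S(S(S(S(add(Z, mul(Z, add(Z, SSSZ))))))))))))
  [22] S(S(S(S(S(S(S(S(S(mul(Z, add(Z, SSSZ)))))))))))
  [23] S^9(Z)

Answer: DIFFERENT — A ⇓ S^10(Z), B ⇓ S^9(Z)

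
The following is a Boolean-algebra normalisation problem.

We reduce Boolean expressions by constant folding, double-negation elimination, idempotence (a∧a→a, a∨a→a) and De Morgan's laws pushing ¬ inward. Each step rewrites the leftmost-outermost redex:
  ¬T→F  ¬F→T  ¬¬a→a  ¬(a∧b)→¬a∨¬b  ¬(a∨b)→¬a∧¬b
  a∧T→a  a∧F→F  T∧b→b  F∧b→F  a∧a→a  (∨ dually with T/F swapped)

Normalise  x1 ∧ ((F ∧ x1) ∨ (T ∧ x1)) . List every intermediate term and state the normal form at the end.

Answer: normal form = x1  (in 4 steps)

Working:
  start: x1 ∧ ((F ∧ x1) ∨ (T ∧ x1))
  [1] x1 ∧ (F ∨ (T ∧ x1))
  [2] x1 ∧ (T ∧ x1)
  [3] x1 ∧ x1
  [4] x1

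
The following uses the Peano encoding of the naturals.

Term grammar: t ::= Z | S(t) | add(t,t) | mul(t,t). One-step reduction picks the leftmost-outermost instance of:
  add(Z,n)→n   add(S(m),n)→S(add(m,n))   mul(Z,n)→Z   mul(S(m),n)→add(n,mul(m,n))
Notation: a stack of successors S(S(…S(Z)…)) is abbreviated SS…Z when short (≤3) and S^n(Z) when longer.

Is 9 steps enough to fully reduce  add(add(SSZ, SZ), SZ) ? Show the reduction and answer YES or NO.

  start: add(add(SSZ, SZ), SZ)
  step 1: add(S(add(SZ, SZ)), SZ)
  step 2: S(add(add(SZ, SZ), SZ))
  step 3: S(add(S(add(Z, SZ)), SZ))
  step 4: S(S(add(add(Z, SZ), SZ)))
  step 5: S(S(add(SZ, SZ)))
  step 6: S(S(S(add(Z, SZ))))
  step 7: S^4(Z)

Answer: YES — reaches normal form S^4(Z) in 7 ≤ 9 steps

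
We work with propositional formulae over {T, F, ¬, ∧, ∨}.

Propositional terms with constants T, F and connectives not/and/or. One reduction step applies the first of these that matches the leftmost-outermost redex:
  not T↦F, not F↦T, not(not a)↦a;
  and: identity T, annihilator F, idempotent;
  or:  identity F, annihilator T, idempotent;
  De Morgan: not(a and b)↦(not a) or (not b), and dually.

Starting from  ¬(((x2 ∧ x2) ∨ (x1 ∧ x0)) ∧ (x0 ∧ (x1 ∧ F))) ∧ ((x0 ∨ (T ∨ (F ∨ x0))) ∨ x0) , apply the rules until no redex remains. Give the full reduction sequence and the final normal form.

Answer: normal form = T  (in 15 steps)

Working:
  start: ¬(((x2 ∧ x2) ∨ (x1 ∧ x0)) ∧ (x0 ∧ (x1 ∧ F))) ∧ ((x0 ∨ (T ∨ (F ∨ x0))) ∨ x0)
  →1  (¬((x2 ∧ x2) ∨ (x1 ∧ x0)) ∨ ¬(x0 ∧ (x1 ∧ F))) ∧ ((x0 ∨ (T ∨ (F ∨ x0))) ∨ x0)
  →2  ((¬(x2 ∧ x2) ∧ ¬(x1 ∧ x0)) ∨ ¬(x0 ∧ (x1 ∧ F))) ∧ ((x0 ∨ (T ∨ (F ∨ x0))) ∨ x0)
  →3  (((¬x2 ∨ ¬x2) ∧ ¬(x1 ∧ x0)) ∨ ¬(x0 ∧ (x1 ∧ F))) ∧ ((x0 ∨ (T ∨ (F ∨ x0))) ∨ x0)
  →4  ((¬x2 ∧ ¬(x1 ∧ x0)) ∨ ¬(x0 ∧ (x1 ∧ F))) ∧ ((x0 ∨ (T ∨ (F ∨ x0))) ∨ x0)
  →5  ((¬x2 ∧ (¬x1 ∨ ¬x0)) ∨ ¬(x0 ∧ (x1 ∧ F))) ∧ ((x0 ∨ (T ∨ (F ∨ x0))) ∨ x0)
  →6  ((¬x2 ∧ (¬x1 ∨ ¬x0)) ∨ (¬x0 ∨ ¬(x1 ∧ F))) ∧ ((x0 ∨ (T ∨ (F ∨ x0))) ∨ x0)
  →7  ((¬x2 ∧ (¬x1 ∨ ¬x0)) ∨ (¬x0 ∨ (¬x1 ∨ ¬F))) ∧ ((x0 ∨ (T ∨ (F ∨ x0))) ∨ x0)
  →8  ((¬x2 ∧ (¬x1 ∨ ¬x0)) ∨ (¬x0 ∨ (¬x1 ∨ T))) ∧ ((x0 ∨ (T ∨ (F ∨ x0))) ∨ x0)
  →9  ((¬x2 ∧ (¬x1 ∨ ¬x0)) ∨ (¬x0 ∨ T)) ∧ ((x0 ∨ (T ∨ (F ∨ x0))) ∨ x0)
  →10  ((¬x2 ∧ (¬x1 ∨ ¬x0)) ∨ T) ∧ ((x0 ∨ (T ∨ (F ∨ x0))) ∨ x0)
  →11  T ∧ ((x0 ∨ (T ∨ (F ∨ x0))) ∨ x0)
  →12  (x0 ∨ (T ∨ (F ∨ x0))) ∨ x0
  →13  (x0 ∨ T) ∨ x0
  →14  T ∨ x0
  →15  T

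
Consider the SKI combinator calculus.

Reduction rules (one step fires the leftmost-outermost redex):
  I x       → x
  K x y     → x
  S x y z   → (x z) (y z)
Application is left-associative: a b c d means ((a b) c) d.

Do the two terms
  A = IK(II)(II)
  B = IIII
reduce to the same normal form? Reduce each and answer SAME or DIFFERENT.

Answer: SAME — A ⇓ I, B ⇓ I

Working:
Term A:
  start: IK(II)(II)
  [1] K(II)(II)
  [2] II
  [3] I

Term B:
  start: IIII
  [1] III
  [2] II
  [3] I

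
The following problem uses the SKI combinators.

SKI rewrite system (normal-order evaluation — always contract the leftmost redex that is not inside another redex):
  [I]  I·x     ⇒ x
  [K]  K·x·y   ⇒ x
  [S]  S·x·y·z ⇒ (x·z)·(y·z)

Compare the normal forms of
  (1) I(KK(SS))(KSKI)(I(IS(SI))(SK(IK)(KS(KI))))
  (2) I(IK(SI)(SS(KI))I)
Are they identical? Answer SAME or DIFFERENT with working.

Answer: DIFFERENT — A ⇓ SI, B ⇓ SII

Derivation:
Term A:
  start: I(KK(SS))(KSKI)(I(IS(SI))(SK(IK)(KS(KI))))
  [1] KK(SS)(KSKI)(I(IS(SI))(SK(IK)(KS(KI))))
  [2] K(KSKI)(I(IS(SI))(SK(IK)(KS(KI))))
  [3] KSKI
  [4] SI

Term B:
  start: I(IK(SI)(SS(KI))I)
  [1] IK(SI)(SS(KI))I
  [2] K(SI)(SS(KI))I
  [3] SII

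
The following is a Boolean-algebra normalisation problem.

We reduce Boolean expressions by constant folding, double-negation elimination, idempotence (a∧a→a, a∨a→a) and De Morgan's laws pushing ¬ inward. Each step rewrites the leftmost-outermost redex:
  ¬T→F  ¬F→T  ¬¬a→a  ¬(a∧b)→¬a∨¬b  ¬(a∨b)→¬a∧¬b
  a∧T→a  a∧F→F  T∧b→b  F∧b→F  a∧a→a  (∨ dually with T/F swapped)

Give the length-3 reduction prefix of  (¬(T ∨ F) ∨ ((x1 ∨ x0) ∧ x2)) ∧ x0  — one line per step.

Answer: after 3 steps: (F ∨ ((x1 ∨ x0) ∧ x2)) ∧ x0

Derivation:
  start: (¬(T ∨ F) ∨ ((x1 ∨ x0) ∧ x2)) ∧ x0
  →1  ((¬T ∧ ¬F) ∨ ((x1 ∨ x0) ∧ x2)) ∧ x0
  →2  ((F ∧ ¬F) ∨ ((x1 ∨ x0) ∧ x2)) ∧ x0
  →3  (F ∨ ((x1 ∨ x0) ∧ x2)) ∧ x0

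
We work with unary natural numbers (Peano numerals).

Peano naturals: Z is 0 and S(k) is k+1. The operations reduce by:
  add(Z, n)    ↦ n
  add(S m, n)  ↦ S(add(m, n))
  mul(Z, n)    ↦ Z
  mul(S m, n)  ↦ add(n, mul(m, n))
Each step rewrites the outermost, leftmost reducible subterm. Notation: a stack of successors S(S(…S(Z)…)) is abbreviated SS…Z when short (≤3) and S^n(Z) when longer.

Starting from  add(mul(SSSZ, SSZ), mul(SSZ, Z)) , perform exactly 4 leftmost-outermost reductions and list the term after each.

  start: add(mul(SSSZ, SSZ), mul(SSZ, Z))
  step 1: add(add(SSZ, mul(SSZ, SSZ)), mul(SSZ, Z))
  step 2: add(S(add(SZ, mul(SSZ, SSZ))), mul(SSZ, Z))
  step 3: S(add(add(SZ, mul(SSZ, SSZ)), mul(SSZ, Z)))
  step 4: S(add(S(add(Z, mul(SSZ, SSZ))), mul(SSZ, Z)))

Answer: after 4 steps: S(add(S(add(Z, mul(SSZ, SSZ))), mul(SSZ, Z)))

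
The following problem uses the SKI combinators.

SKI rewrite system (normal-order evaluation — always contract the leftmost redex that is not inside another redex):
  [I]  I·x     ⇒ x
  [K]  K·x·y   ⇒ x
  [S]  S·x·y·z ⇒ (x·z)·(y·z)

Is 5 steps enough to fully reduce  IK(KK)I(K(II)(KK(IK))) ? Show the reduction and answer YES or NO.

  start: IK(KK)I(K(II)(KK(IK)))
  [1] K(KK)I(K(II)(KK(IK)))
  [2] KK(K(II)(KK(IK)))
  [3] K

Answer: YES — reaches normal form K in 3 ≤ 5 steps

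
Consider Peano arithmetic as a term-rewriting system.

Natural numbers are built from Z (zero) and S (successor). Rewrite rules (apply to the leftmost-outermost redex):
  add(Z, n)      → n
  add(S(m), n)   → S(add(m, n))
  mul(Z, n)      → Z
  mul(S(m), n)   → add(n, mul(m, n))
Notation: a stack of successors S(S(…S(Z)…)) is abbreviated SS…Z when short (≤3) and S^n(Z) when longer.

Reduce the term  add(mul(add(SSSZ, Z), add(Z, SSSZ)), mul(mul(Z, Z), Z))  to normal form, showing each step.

Answer: normal form = S^9(Z)  (in 35 steps)

Derivation:
  start: add(mul(add(SSSZ, Z), add(Z, SSSZ)), mul(mul(Z, Z), Z))
  step 1: add(mul(S(add(SSZ, Z)), add(Z, SSSZ)), mul(mul(Z, Z), Z))
  step 2: add(add(add(Z, SSSZ), mul(add(SSZ, Z), add(Z, SSSZ))), mul(mul(Z, Z), Z))
  step 3: add(add(SSSZ, mul(add(SSZ, Z), add(Z, SSSZ))), mul(mul(Z, Z), Z))
  step 4: add(S(add(SSZ, mul(add(SSZ, Z), add(Z, SSSZ)))), mul(mul(Z, Z), Z))
  step 5: S(add(add(SSZ, mul(add(SSZ, Z), add(Z, SSSZ))), mul(mul(Z, Z), Z)))
  step 6: S(add(S(add(SZ, mul(add(SSZ, Z), add(Z, SSSZ)))), mul(mul(Z, Z), Z)))
  step 7: S(S(add(add(SZ, mul(add(SSZ, Z), add(Z, SSSZ))), mul(mul(Z, Z), Z))))
  step 8: S(S(add(S(add(Z, mul(add(SSZ, Z), add(Z, SSSZ)))), mul(mul(Z, Z), Z))))
  step 9: S(S(S(add(add(Z, mul(add(SSZ, Z), add(Z, SSSZ))), mul(mul(Z, Z), Z)))))
  step 10: S(S(S(add(mul(add(SSZ, Z), add(Z, SSSZ)), mul(mul(Z, Z), Z)))))
  step 11: S(S(S(add(mul(S(add(SZ, Z)), add(Z, SSSZ)), mul(mul(Z, Z), Z)))))
  step 12: S(S(S(add(add(add(Z, SSSZ), mul(add(SZ, Z), add(Z, SSSZ))), mul(mul(Z, Z), Z)))))
  step 13: S(S(S(add(add(SSSZ, mul(add(SZ, Z), add(Z, SSSZ))), mul(mul(Z, Z), Z)))))
  step 14: S(S(S(add(S(add(SSZ, mul(add(SZ, Z), add(Z, SSSZ)))), mul(mul(Z, Z), Z)))))
  step 15: S(S(S(S(add(add(SSZ, mul(add(SZ, Z), add(Z, SSSZ))), mul(mul(Z, Z), Z))))))
  step 16: S(S(S(S(add(S(add(SZ, mul(add(SZ, Z), add(Z, SSSZ)))), mul(mul(Z, Z), Z))))))
  step 17: S(S(S(S(S(add(add(SZ, mul(add(SZ, Z), add(Z, SSSZ))), mul(mul(Z, Z), Z)))))))
  step 18: S(S(S(S(S(add(S(add(Z, mul(add(SZ, Z), add(Z, SSSZ)))), mul(mul(Z, Z), Z)))))))
  step 19: S(S(S(S(S(S(add(add(Z, mul(add(SZ, Z), add(Z, SSSZ))), mul(mul(Z, Z), Z))))))))
  step 20: S(S(S(S(S(S(add(mul(add(SZ, Z), add(Z, SSSZ)), mul(mul(Z, Z), Z))))))))
  step 21: S(S(S(S(S(S(add(mul(S(add(Z, Z)), add(Z, SSSZ)), mul(mul(Z, Z), Z))))))))
  step 22: S(S(S(S(S(S(add(add(add(Z, SSSZ), mul(add(Z, Z), add(Z, SSSZ))), mul(mul(Z, Z), Z))))))))
  step 23: S(S(S(S(S(S(add(add(SSSZ, mul(add(Z, Z), add(Z, SSSZ))), mul(mul(Z, Z), Z))))))))
  step 24: S(S(S(S(S(S(add(S(add(SSZ, mul(add(Z, Z), add(Z, SSSZ)))), mul(mul(Z, Z), Z))))))))
  step 25: S(S(S(S(S(S(S(add(add(SSZ, mul(add(Z, Z), add(Z, SSSZ))), mul(mul(Z, Z), Z)))))))))
  step 26: S(S(S(S(S(S(S(add(S(add(SZ, mul(add(Z, Z), add(Z, SSSZ)))), mul(mul(Z, Z), Z)))))))))
  step 27: S(S(S(S(S(S(S(S(add(add(SZ, mul(add(Z, Z), add(Z, SSSZ))), mul(mul(Z, Z), Z))))))))))
  step 28: S(S(S(S(S(S(S(S(add(S(add(Z, mul(add(Z, Z), add(Z, SSSZ)))), mul(mul(Z, Z), Z))))))))))
  step 29: S(S(S(S(S(S(S(S(S(add(add(Z, mul(add(Z, Z), add(Z, SSSZ))), mul(mul(Z, Z), Z)))))))))))
  step 30: S(S(S(S(S(S(S(S(S(add(mul(add(Z, Z), add(Z, SSSZ)), mul(mul(Z, Z), Z)))))))))))
  step 31: S(S(S(S(S(S(S(S(S(add(mul(Z, add(Z, SSSZ)), mul(mul(Z, Z), Z)))))))))))
  step 32: S(S(S(S(S(S(S(S(S(add(Z, mul(mul(Z, Z), Z)))))))))))
  step 33: S(S(S(S(S(S(S(S(S(mul(mul(Z, Z), Z))))))))))
  step 34: S(S(S(S(S(S(S(S(S(mul(Z, Z))))))))))
  step 35: S^9(Z)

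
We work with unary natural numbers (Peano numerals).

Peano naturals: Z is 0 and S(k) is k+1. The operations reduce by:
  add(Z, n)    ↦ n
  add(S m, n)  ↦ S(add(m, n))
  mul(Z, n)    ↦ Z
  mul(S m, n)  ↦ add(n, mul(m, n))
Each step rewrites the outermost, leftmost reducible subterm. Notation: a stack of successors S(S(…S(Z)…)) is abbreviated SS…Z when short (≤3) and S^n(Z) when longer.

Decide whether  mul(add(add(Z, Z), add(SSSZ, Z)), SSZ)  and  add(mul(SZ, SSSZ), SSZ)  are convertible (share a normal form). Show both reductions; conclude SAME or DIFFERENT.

Term A:
  start: mul(add(add(Z, Z), add(SSSZ, Z)), SSZ)
  step 1: mul(add(Z, add(SSSZ, Z)), SSZ)
  step 2: mul(add(SSSZ, Z), SSZ)
  step 3: mul(S(add(SSZ, Z)), SSZ)
  step 4: add(SSZ, mul(add(SSZ, Z), SSZ))
  step 5: S(add(SZ, mul(add(SSZ, Z), SSZ)))
  step 6: S(S(add(Z, mul(add(SSZ, Z), SSZ))))
  step 7: S(S(mul(add(SSZ, Z), SSZ)))
  step 8: S(S(mul(S(add(SZ, Z)), SSZ)))
  step 9: S(S(add(SSZ, mul(add(SZ, Z), SSZ))))
  step 10: S(S(S(add(SZ, mul(add(SZ, Z), SSZ)))))
  step 11: S(S(S(S(add(Z, mul(add(SZ, Z), SSZ))))))
  step 12: S(S(S(S(mul(add(SZ, Z), SSZ)))))
  step 13: S(S(S(S(mul(S(add(Z, Z)), SSZ)))))
  step 14: S(S(S(S(add(SSZ, mul(add(Z, Z), SSZ))))))
  step 15: S(S(S(S(S(add(SZ, mul(add(Z, Z), SSZ)))))))
  step 16: S(S(S(S(S(S(add(Z, mul(add(Z, Z), SSZ))))))))
  step 17: S(S(S(S(S(S(mul(add(Z, Z), SSZ)))))))
  step 18: S(S(S(S(S(S(mul(Z, SSZ)))))))
  step 19: S^6(Z)

Term B:
  start: add(mul(SZ, SSSZ), SSZ)
  step 1: add(add(SSSZ, mul(Z, SSSZ)), SSZ)
  step 2: add(S(add(SSZ, mul(Z, SSSZ))), SSZ)
  step 3: S(add(add(SSZ, mul(Z, SSSZ)), SSZ))
  step 4: S(add(S(add(SZ, mul(Z, SSSZ))), SSZ))
  step 5: S(S(add(add(SZ, mul(Z, SSSZ)), SSZ)))
  step 6: S(S(add(S(add(Z, mul(Z, SSSZ))), SSZ)))
  step 7: S(S(S(add(add(Z, mul(Z, SSSZ)), SSZ))))
  step 8: S(S(S(add(mul(Z, SSSZ), SSZ))))
  step 9: S(S(S(add(Z, SSZ))))
  step 10: S^5(Z)

Answer: DIFFERENT — A ⇓ S^6(Z), B ⇓ S^5(Z)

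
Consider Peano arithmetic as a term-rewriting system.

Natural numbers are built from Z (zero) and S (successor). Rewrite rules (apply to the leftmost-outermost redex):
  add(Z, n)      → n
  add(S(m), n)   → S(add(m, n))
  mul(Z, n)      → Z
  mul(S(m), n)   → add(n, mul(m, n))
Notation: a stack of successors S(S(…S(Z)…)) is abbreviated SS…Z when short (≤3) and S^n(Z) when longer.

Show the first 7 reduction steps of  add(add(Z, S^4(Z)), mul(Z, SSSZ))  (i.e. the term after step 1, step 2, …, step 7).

Answer: after 7 steps: S^4(Z)

Working:
  start: add(add(Z, S^4(Z)), mul(Z, SSSZ))
  →1  add(S^4(Z), mul(Z, SSSZ))
  →2  S(add(SSSZ, mul(Z, SSSZ)))
  →3  S(S(add(SSZ, mul(Z, SSSZ))))
  →4  S(S(S(add(SZ, mul(Z, SSSZ)))))
  →5  S(S(S(S(add(Z, mul(Z, SSSZ))))))
  →6  S(S(S(S(mul(Z, SSSZ)))))
  →7  S^4(Z)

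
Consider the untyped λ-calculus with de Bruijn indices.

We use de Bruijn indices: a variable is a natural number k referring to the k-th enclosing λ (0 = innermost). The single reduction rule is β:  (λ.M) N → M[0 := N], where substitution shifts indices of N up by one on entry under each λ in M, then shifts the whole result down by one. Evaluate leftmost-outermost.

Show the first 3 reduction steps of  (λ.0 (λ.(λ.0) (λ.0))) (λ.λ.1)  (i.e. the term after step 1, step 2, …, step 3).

  start: (λ.0 (λ.(λ.0) (λ.0))) (λ.λ.1)
  [1] (λ.λ.1) (λ.(λ.0) (λ.0))
  [2] λ.λ.(λ.0) (λ.0)
  [3] λ.λ.λ.0

Answer: after 3 steps: λ.λ.λ.0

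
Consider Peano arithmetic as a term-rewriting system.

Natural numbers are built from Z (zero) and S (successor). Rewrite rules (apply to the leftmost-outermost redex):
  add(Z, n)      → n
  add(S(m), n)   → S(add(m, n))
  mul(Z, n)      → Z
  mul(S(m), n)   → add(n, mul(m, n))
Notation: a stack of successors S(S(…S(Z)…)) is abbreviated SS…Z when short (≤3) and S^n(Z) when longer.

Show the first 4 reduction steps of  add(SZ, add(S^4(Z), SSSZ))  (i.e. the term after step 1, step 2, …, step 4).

Answer: after 4 steps: S(S(S(add(SSZ, SSSZ))))

Derivation:
  start: add(SZ, add(S^4(Z), SSSZ))
  step 1: S(add(Z, add(S^4(Z), SSSZ)))
  step 2: S(add(S^4(Z), SSSZ))
  step 3: S(S(add(SSSZ, SSSZ)))
  step 4: S(S(S(add(SSZ, SSSZ))))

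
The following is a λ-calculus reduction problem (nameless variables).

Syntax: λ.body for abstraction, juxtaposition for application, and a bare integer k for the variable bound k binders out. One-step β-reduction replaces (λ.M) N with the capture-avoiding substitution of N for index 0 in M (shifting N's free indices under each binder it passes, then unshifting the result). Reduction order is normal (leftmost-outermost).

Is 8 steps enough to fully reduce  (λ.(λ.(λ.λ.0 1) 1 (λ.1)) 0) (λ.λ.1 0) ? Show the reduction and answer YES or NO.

  start: (λ.(λ.(λ.λ.0 1) 1 (λ.1)) 0) (λ.λ.1 0)
  step 1: (λ.(λ.λ.0 1) (λ.λ.1 0) (λ.1)) (λ.λ.1 0)
  step 2: (λ.λ.0 1) (λ.λ.1 0) (λ.λ.λ.1 0)
  step 3: (λ.0 (λ.λ.1 0)) (λ.λ.λ.1 0)
  step 4: (λ.λ.λ.1 0) (λ.λ.1 0)
  step 5: λ.λ.1 0

Answer: YES — reaches normal form λ.λ.1 0 in 5 ≤ 8 steps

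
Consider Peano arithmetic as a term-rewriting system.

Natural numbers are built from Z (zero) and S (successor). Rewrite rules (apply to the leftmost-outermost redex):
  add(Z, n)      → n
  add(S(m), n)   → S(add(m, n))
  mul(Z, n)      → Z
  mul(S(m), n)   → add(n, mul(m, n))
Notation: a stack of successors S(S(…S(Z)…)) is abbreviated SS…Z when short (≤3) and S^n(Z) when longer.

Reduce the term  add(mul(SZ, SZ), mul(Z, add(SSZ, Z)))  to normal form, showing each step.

  start: add(mul(SZ, SZ), mul(Z, add(SSZ, Z)))
  →1  add(add(SZ, mul(Z, SZ)), mul(Z, add(SSZ, Z)))
  →2  add(S(add(Z, mul(Z, SZ))), mul(Z, add(SSZ, Z)))
  →3  S(add(add(Z, mul(Z, SZ)), mul(Z, add(SSZ, Z))))
  →4  S(add(mul(Z, SZ), mul(Z, add(SSZ, Z))))
  →5  S(add(Z, mul(Z, add(SSZ, Z))))
  →6  S(mul(Z, add(SSZ, Z)))
  →7  SZ

Answer: normal form = SZ  (in 7 steps)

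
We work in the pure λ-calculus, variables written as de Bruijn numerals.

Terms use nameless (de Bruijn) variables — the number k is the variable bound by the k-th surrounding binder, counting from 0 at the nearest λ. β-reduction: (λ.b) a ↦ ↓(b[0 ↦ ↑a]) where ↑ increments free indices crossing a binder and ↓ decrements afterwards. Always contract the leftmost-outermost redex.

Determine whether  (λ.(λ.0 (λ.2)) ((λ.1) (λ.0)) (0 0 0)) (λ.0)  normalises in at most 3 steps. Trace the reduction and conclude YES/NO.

Answer: NO — after 3 steps the term is (λ.0) (λ.λ.0) ((λ.0) (λ.0) (λ.0)), not yet normal

Working:
  start: (λ.(λ.0 (λ.2)) ((λ.1) (λ.0)) (0 0 0)) (λ.0)
  step 1: (λ.0 (λ.λ.0)) ((λ.λ.0) (λ.0)) ((λ.0) (λ.0) (λ.0))
  step 2: (λ.λ.0) (λ.0) (λ.λ.0) ((λ.0) (λ.0) (λ.0))
  step 3: (λ.0) (λ.λ.0) ((λ.0) (λ.0) (λ.0))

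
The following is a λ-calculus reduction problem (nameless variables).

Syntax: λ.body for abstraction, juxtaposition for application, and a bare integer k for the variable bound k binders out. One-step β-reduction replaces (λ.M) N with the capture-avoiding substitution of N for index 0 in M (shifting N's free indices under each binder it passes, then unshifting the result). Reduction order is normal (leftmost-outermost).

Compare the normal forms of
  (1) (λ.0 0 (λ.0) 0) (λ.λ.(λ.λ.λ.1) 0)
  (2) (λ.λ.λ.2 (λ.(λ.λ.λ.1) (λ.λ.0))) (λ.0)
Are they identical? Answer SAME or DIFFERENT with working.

Answer: SAME — A ⇓ λ.λ.λ.λ.λ.1, B ⇓ λ.λ.λ.λ.λ.1

Reduction:
Term A:
  start: (λ.0 0 (λ.0) 0) (λ.λ.(λ.λ.λ.1) 0)
  step 1: (λ.λ.(λ.λ.λ.1) 0) (λ.λ.(λ.λ.λ.1) 0) (λ.0) (λ.λ.(λ.λ.λ.1) 0)
  step 2: (λ.(λ.λ.λ.1) 0) (λ.0) (λ.λ.(λ.λ.λ.1) 0)
  step 3: (λ.λ.λ.1) (λ.0) (λ.λ.(λ.λ.λ.1) 0)
  step 4: (λ.λ.1) (λ.λ.(λ.λ.λ.1) 0)
  step 5: λ.λ.λ.(λ.λ.λ.1) 0
  step 6: λ.λ.λ.λ.λ.1

Term B:
  start: (λ.λ.λ.2 (λ.(λ.λ.λ.1) (λ.λ.0))) (λ.0)
  step 1: λ.λ.(λ.0) (λ.(λ.λ.λ.1) (λ.λ.0))
  step 2: λ.λ.λ.(λ.λ.λ.1) (λ.λ.0)
  step 3: λ.λ.λ.λ.λ.1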